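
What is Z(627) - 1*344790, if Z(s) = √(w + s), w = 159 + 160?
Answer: -344790 + √946 ≈ -3.4476e+5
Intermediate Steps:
w = 319
Z(s) = √(319 + s)
Z(627) - 1*344790 = √(319 + 627) - 1*344790 = √946 - 344790 = -344790 + √946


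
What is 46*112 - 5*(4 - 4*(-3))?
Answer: 5072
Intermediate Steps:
46*112 - 5*(4 - 4*(-3)) = 5152 - 5*(4 + 12) = 5152 - 5*16 = 5152 - 80 = 5072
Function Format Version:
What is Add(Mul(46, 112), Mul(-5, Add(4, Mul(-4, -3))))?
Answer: 5072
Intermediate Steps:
Add(Mul(46, 112), Mul(-5, Add(4, Mul(-4, -3)))) = Add(5152, Mul(-5, Add(4, 12))) = Add(5152, Mul(-5, 16)) = Add(5152, -80) = 5072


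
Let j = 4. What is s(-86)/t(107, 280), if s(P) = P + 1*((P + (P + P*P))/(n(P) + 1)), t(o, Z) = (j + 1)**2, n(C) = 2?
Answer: 2322/25 ≈ 92.880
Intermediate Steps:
t(o, Z) = 25 (t(o, Z) = (4 + 1)**2 = 5**2 = 25)
s(P) = P**2/3 + 5*P/3 (s(P) = P + 1*((P + (P + P*P))/(2 + 1)) = P + 1*((P + (P + P**2))/3) = P + 1*((P**2 + 2*P)*(1/3)) = P + 1*(P**2/3 + 2*P/3) = P + (P**2/3 + 2*P/3) = P**2/3 + 5*P/3)
s(-86)/t(107, 280) = ((1/3)*(-86)*(5 - 86))/25 = ((1/3)*(-86)*(-81))*(1/25) = 2322*(1/25) = 2322/25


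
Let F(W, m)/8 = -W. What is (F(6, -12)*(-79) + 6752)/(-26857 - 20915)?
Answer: -2636/11943 ≈ -0.22072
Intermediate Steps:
F(W, m) = -8*W (F(W, m) = 8*(-W) = -8*W)
(F(6, -12)*(-79) + 6752)/(-26857 - 20915) = (-8*6*(-79) + 6752)/(-26857 - 20915) = (-48*(-79) + 6752)/(-47772) = (3792 + 6752)*(-1/47772) = 10544*(-1/47772) = -2636/11943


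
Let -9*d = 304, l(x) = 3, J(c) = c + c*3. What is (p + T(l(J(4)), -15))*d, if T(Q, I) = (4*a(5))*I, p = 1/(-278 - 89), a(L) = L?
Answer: 33470704/3303 ≈ 10133.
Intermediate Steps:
J(c) = 4*c (J(c) = c + 3*c = 4*c)
p = -1/367 (p = 1/(-367) = -1/367 ≈ -0.0027248)
d = -304/9 (d = -⅑*304 = -304/9 ≈ -33.778)
T(Q, I) = 20*I (T(Q, I) = (4*5)*I = 20*I)
(p + T(l(J(4)), -15))*d = (-1/367 + 20*(-15))*(-304/9) = (-1/367 - 300)*(-304/9) = -110101/367*(-304/9) = 33470704/3303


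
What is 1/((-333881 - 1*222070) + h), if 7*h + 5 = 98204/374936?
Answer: -656138/364781021357 ≈ -1.7987e-6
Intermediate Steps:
h = -444119/656138 (h = -5/7 + (98204/374936)/7 = -5/7 + (98204*(1/374936))/7 = -5/7 + (⅐)*(24551/93734) = -5/7 + 24551/656138 = -444119/656138 ≈ -0.67687)
1/((-333881 - 1*222070) + h) = 1/((-333881 - 1*222070) - 444119/656138) = 1/((-333881 - 222070) - 444119/656138) = 1/(-555951 - 444119/656138) = 1/(-364781021357/656138) = -656138/364781021357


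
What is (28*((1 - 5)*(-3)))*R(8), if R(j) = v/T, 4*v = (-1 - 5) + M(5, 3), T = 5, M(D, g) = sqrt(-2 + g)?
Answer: -84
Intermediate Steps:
v = -5/4 (v = ((-1 - 5) + sqrt(-2 + 3))/4 = (-6 + sqrt(1))/4 = (-6 + 1)/4 = (1/4)*(-5) = -5/4 ≈ -1.2500)
R(j) = -1/4 (R(j) = -5/4/5 = -5/4*1/5 = -1/4)
(28*((1 - 5)*(-3)))*R(8) = (28*((1 - 5)*(-3)))*(-1/4) = (28*(-4*(-3)))*(-1/4) = (28*12)*(-1/4) = 336*(-1/4) = -84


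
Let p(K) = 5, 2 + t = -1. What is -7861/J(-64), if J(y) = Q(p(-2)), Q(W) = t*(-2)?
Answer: -7861/6 ≈ -1310.2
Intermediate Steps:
t = -3 (t = -2 - 1 = -3)
Q(W) = 6 (Q(W) = -3*(-2) = 6)
J(y) = 6
-7861/J(-64) = -7861/6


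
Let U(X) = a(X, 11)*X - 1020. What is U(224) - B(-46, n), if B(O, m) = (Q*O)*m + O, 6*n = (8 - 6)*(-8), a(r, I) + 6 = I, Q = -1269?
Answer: 155810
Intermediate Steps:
a(r, I) = -6 + I
n = -8/3 (n = ((8 - 6)*(-8))/6 = (2*(-8))/6 = (⅙)*(-16) = -8/3 ≈ -2.6667)
B(O, m) = O - 1269*O*m (B(O, m) = (-1269*O)*m + O = -1269*O*m + O = O - 1269*O*m)
U(X) = -1020 + 5*X (U(X) = (-6 + 11)*X - 1020 = 5*X - 1020 = -1020 + 5*X)
U(224) - B(-46, n) = (-1020 + 5*224) - (-46)*(1 - 1269*(-8/3)) = (-1020 + 1120) - (-46)*(1 + 3384) = 100 - (-46)*3385 = 100 - 1*(-155710) = 100 + 155710 = 155810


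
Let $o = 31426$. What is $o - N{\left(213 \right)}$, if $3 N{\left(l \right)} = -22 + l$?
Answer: $\frac{94087}{3} \approx 31362.0$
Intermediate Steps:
$N{\left(l \right)} = - \frac{22}{3} + \frac{l}{3}$ ($N{\left(l \right)} = \frac{-22 + l}{3} = - \frac{22}{3} + \frac{l}{3}$)
$o - N{\left(213 \right)} = 31426 - \left(- \frac{22}{3} + \frac{1}{3} \cdot 213\right) = 31426 - \left(- \frac{22}{3} + 71\right) = 31426 - \frac{191}{3} = \frac{94087}{3}$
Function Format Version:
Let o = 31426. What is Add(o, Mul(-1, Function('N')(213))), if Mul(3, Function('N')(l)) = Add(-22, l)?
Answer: Rational(94087, 3) ≈ 31362.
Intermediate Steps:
Function('N')(l) = Add(Rational(-22, 3), Mul(Rational(1, 3), l)) (Function('N')(l) = Mul(Rational(1, 3), Add(-22, l)) = Add(Rational(-22, 3), Mul(Rational(1, 3), l)))
Add(o, Mul(-1, Function('N')(213))) = Add(31426, Mul(-1, Add(Rational(-22, 3), Mul(Rational(1, 3), 213)))) = Add(31426, Mul(-1, Add(Rational(-22, 3), 71))) = Add(31426, Mul(-1, Rational(191, 3))) = Add(31426, Rational(-191, 3)) = Rational(94087, 3)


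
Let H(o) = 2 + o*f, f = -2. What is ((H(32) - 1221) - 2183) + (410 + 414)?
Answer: -2642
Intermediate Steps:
H(o) = 2 - 2*o (H(o) = 2 + o*(-2) = 2 - 2*o)
((H(32) - 1221) - 2183) + (410 + 414) = (((2 - 2*32) - 1221) - 2183) + (410 + 414) = (((2 - 64) - 1221) - 2183) + 824 = ((-62 - 1221) - 2183) + 824 = (-1283 - 2183) + 824 = -3466 + 824 = -2642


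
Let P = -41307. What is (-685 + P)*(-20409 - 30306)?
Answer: 2129624280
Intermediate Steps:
(-685 + P)*(-20409 - 30306) = (-685 - 41307)*(-20409 - 30306) = -41992*(-50715) = 2129624280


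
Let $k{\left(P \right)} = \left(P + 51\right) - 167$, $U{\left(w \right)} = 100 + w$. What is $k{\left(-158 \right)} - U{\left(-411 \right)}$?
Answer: $37$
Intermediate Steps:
$k{\left(P \right)} = -116 + P$ ($k{\left(P \right)} = \left(51 + P\right) - 167 = -116 + P$)
$k{\left(-158 \right)} - U{\left(-411 \right)} = \left(-116 - 158\right) - \left(100 - 411\right) = -274 - -311 = -274 + 311 = 37$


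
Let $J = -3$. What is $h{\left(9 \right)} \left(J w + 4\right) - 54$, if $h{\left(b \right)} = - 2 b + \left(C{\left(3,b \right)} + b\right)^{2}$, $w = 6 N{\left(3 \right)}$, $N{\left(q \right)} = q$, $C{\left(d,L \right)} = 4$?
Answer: $-7604$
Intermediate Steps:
$w = 18$ ($w = 6 \cdot 3 = 18$)
$h{\left(b \right)} = \left(4 + b\right)^{2} - 2 b$ ($h{\left(b \right)} = - 2 b + \left(4 + b\right)^{2} = \left(4 + b\right)^{2} - 2 b$)
$h{\left(9 \right)} \left(J w + 4\right) - 54 = \left(\left(4 + 9\right)^{2} - 18\right) \left(\left(-3\right) 18 + 4\right) - 54 = \left(13^{2} - 18\right) \left(-54 + 4\right) - 54 = \left(169 - 18\right) \left(-50\right) - 54 = 151 \left(-50\right) - 54 = -7550 - 54 = -7604$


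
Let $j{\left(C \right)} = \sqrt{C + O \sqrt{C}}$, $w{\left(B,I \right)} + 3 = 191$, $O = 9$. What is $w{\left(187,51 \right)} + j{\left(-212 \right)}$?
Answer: $188 + \sqrt{-212 + 18 i \sqrt{53}} \approx 192.31 + 15.186 i$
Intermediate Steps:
$w{\left(B,I \right)} = 188$ ($w{\left(B,I \right)} = -3 + 191 = 188$)
$j{\left(C \right)} = \sqrt{C + 9 \sqrt{C}}$
$w{\left(187,51 \right)} + j{\left(-212 \right)} = 188 + \sqrt{-212 + 9 \sqrt{-212}} = 188 + \sqrt{-212 + 9 \cdot 2 i \sqrt{53}} = 188 + \sqrt{-212 + 18 i \sqrt{53}}$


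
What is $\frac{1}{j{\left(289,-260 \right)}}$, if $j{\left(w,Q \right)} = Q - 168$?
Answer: $- \frac{1}{428} \approx -0.0023364$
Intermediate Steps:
$j{\left(w,Q \right)} = -168 + Q$
$\frac{1}{j{\left(289,-260 \right)}} = \frac{1}{-168 - 260} = \frac{1}{-428} = - \frac{1}{428}$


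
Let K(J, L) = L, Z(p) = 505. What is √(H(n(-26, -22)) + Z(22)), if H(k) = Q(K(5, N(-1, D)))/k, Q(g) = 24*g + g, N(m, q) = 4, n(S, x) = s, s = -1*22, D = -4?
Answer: √60555/11 ≈ 22.371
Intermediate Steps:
s = -22
n(S, x) = -22
Q(g) = 25*g
H(k) = 100/k (H(k) = (25*4)/k = 100/k)
√(H(n(-26, -22)) + Z(22)) = √(100/(-22) + 505) = √(100*(-1/22) + 505) = √(-50/11 + 505) = √(5505/11) = √60555/11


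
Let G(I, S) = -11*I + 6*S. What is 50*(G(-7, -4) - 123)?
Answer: -3500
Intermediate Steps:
50*(G(-7, -4) - 123) = 50*((-11*(-7) + 6*(-4)) - 123) = 50*((77 - 24) - 123) = 50*(53 - 123) = 50*(-70) = -3500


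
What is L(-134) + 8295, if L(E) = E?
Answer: 8161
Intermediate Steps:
L(-134) + 8295 = -134 + 8295 = 8161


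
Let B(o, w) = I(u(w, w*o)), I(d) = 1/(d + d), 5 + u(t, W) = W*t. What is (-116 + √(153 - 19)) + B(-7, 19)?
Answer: -587425/5064 + √134 ≈ -104.42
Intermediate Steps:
u(t, W) = -5 + W*t
I(d) = 1/(2*d)
B(o, w) = 1/(2*(-5 + o*w²)) (B(o, w) = 1/(2*(-5 + (w*o)*w)) = 1/(2*(-5 + (o*w)*w)) = 1/(2*(-5 + o*w²)))
(-116 + √(153 - 19)) + B(-7, 19) = (-116 + √(153 - 19)) + 1/(2*(-5 - 7*19²)) = (-116 + √134) + 1/(2*(-5 - 7*361)) = (-116 + √134) + 1/(2*(-5 - 2527)) = (-116 + √134) + (½)/(-2532) = (-116 + √134) + (½)*(-1/2532) = (-116 + √134) - 1/5064 = -587425/5064 + √134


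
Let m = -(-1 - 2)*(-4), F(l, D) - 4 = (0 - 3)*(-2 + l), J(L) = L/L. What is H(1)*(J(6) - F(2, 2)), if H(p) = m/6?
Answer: 6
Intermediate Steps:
J(L) = 1
F(l, D) = 10 - 3*l (F(l, D) = 4 + (0 - 3)*(-2 + l) = 4 - 3*(-2 + l) = 4 + (6 - 3*l) = 10 - 3*l)
m = -12 (m = -(-3)*(-4) = -1*12 = -12)
H(p) = -2 (H(p) = -12/6 = -12*1/6 = -2)
H(1)*(J(6) - F(2, 2)) = -2*(1 - (10 - 3*2)) = -2*(1 - (10 - 6)) = -2*(1 - 1*4) = -2*(1 - 4) = -2*(-3) = 6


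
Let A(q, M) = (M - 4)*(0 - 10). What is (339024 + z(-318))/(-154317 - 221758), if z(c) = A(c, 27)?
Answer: -338794/376075 ≈ -0.90087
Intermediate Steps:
A(q, M) = 40 - 10*M (A(q, M) = (-4 + M)*(-10) = 40 - 10*M)
z(c) = -230 (z(c) = 40 - 10*27 = 40 - 270 = -230)
(339024 + z(-318))/(-154317 - 221758) = (339024 - 230)/(-154317 - 221758) = 338794/(-376075) = 338794*(-1/376075) = -338794/376075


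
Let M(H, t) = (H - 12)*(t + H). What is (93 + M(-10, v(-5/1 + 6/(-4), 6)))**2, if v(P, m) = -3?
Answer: 143641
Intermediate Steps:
M(H, t) = (-12 + H)*(H + t)
(93 + M(-10, v(-5/1 + 6/(-4), 6)))**2 = (93 + ((-10)**2 - 12*(-10) - 12*(-3) - 10*(-3)))**2 = (93 + (100 + 120 + 36 + 30))**2 = (93 + 286)**2 = 379**2 = 143641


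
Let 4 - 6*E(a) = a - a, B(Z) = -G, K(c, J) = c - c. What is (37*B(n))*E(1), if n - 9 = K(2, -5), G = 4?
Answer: -296/3 ≈ -98.667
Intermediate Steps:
K(c, J) = 0
n = 9 (n = 9 + 0 = 9)
B(Z) = -4 (B(Z) = -1*4 = -4)
E(a) = ⅔ (E(a) = ⅔ - (a - a)/6 = ⅔ - ⅙*0 = ⅔ + 0 = ⅔)
(37*B(n))*E(1) = (37*(-4))*(⅔) = -148*⅔ = -296/3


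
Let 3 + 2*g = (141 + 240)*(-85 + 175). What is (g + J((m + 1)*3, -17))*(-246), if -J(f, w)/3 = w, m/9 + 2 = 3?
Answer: -4229847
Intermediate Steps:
m = 9 (m = -18 + 9*3 = -18 + 27 = 9)
J(f, w) = -3*w
g = 34287/2 (g = -3/2 + ((141 + 240)*(-85 + 175))/2 = -3/2 + (381*90)/2 = -3/2 + (1/2)*34290 = -3/2 + 17145 = 34287/2 ≈ 17144.)
(g + J((m + 1)*3, -17))*(-246) = (34287/2 - 3*(-17))*(-246) = (34287/2 + 51)*(-246) = (34389/2)*(-246) = -4229847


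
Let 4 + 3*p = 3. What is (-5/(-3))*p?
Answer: -5/9 ≈ -0.55556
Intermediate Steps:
p = -1/3 (p = -4/3 + (1/3)*3 = -4/3 + 1 = -1/3 ≈ -0.33333)
(-5/(-3))*p = -5/(-3)*(-1/3) = -5*(-1/3)*(-1/3) = (5/3)*(-1/3) = -5/9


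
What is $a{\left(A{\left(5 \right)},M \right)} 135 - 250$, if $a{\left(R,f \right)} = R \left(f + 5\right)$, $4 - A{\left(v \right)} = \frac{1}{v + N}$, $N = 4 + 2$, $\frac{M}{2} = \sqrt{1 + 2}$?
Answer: $\frac{26275}{11} + \frac{11610 \sqrt{3}}{11} \approx 4216.7$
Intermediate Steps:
$M = 2 \sqrt{3}$ ($M = 2 \sqrt{1 + 2} = 2 \sqrt{3} \approx 3.4641$)
$N = 6$
$A{\left(v \right)} = 4 - \frac{1}{6 + v}$ ($A{\left(v \right)} = 4 - \frac{1}{v + 6} = 4 - \frac{1}{6 + v}$)
$a{\left(R,f \right)} = R \left(5 + f\right)$
$a{\left(A{\left(5 \right)},M \right)} 135 - 250 = \frac{23 + 4 \cdot 5}{6 + 5} \left(5 + 2 \sqrt{3}\right) 135 - 250 = \frac{23 + 20}{11} \left(5 + 2 \sqrt{3}\right) 135 - 250 = \frac{1}{11} \cdot 43 \left(5 + 2 \sqrt{3}\right) 135 - 250 = \frac{43 \left(5 + 2 \sqrt{3}\right)}{11} \cdot 135 - 250 = \left(\frac{215}{11} + \frac{86 \sqrt{3}}{11}\right) 135 - 250 = \left(\frac{29025}{11} + \frac{11610 \sqrt{3}}{11}\right) - 250 = \frac{26275}{11} + \frac{11610 \sqrt{3}}{11}$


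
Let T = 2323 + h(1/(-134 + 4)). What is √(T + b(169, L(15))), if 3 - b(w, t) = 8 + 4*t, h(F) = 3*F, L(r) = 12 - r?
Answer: √39376610/130 ≈ 48.270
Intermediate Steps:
T = 301987/130 (T = 2323 + 3/(-134 + 4) = 2323 + 3/(-130) = 2323 + 3*(-1/130) = 2323 - 3/130 = 301987/130 ≈ 2323.0)
b(w, t) = -5 - 4*t (b(w, t) = 3 - (8 + 4*t) = 3 + (-8 - 4*t) = -5 - 4*t)
√(T + b(169, L(15))) = √(301987/130 + (-5 - 4*(12 - 1*15))) = √(301987/130 + (-5 - 4*(12 - 15))) = √(301987/130 + (-5 - 4*(-3))) = √(301987/130 + (-5 + 12)) = √(301987/130 + 7) = √(302897/130) = √39376610/130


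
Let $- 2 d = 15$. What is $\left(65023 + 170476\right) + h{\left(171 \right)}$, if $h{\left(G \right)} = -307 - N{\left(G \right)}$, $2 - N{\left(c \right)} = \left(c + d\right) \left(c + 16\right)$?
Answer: $\frac{531529}{2} \approx 2.6576 \cdot 10^{5}$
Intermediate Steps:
$d = - \frac{15}{2}$ ($d = \left(- \frac{1}{2}\right) 15 = - \frac{15}{2} \approx -7.5$)
$N{\left(c \right)} = 2 - \left(16 + c\right) \left(- \frac{15}{2} + c\right)$ ($N{\left(c \right)} = 2 - \left(c - \frac{15}{2}\right) \left(c + 16\right) = 2 - \left(- \frac{15}{2} + c\right) \left(16 + c\right) = 2 - \left(16 + c\right) \left(- \frac{15}{2} + c\right)$)
$h{\left(G \right)} = -429 + G^{2} + \frac{17 G}{2}$ ($h{\left(G \right)} = -307 - \left(122 - G^{2} - \frac{17 G}{2}\right) = -307 + \left(-122 + G^{2} + \frac{17 G}{2}\right) = -429 + G^{2} + \frac{17 G}{2}$)
$\left(65023 + 170476\right) + h{\left(171 \right)} = \left(65023 + 170476\right) + \left(-429 + 171^{2} + \frac{17}{2} \cdot 171\right) = 235499 + \left(-429 + 29241 + \frac{2907}{2}\right) = 235499 + \frac{60531}{2} = \frac{531529}{2}$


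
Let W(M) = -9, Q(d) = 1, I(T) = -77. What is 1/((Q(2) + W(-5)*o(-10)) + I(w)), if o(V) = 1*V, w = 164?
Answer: 1/14 ≈ 0.071429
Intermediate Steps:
o(V) = V
1/((Q(2) + W(-5)*o(-10)) + I(w)) = 1/((1 - 9*(-10)) - 77) = 1/((1 + 90) - 77) = 1/(91 - 77) = 1/14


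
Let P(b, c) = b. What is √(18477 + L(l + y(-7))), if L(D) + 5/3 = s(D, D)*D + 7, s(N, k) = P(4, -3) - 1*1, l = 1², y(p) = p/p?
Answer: √166395/3 ≈ 135.97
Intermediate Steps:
y(p) = 1
l = 1
s(N, k) = 3 (s(N, k) = 4 - 1*1 = 4 - 1 = 3)
L(D) = 16/3 + 3*D (L(D) = -5/3 + (3*D + 7) = -5/3 + (7 + 3*D) = 16/3 + 3*D)
√(18477 + L(l + y(-7))) = √(18477 + (16/3 + 3*(1 + 1))) = √(18477 + (16/3 + 3*2)) = √(18477 + (16/3 + 6)) = √(18477 + 34/3) = √(55465/3) = √166395/3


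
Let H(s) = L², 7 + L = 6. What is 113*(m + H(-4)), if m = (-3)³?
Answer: -2938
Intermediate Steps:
L = -1 (L = -7 + 6 = -1)
m = -27
H(s) = 1 (H(s) = (-1)² = 1)
113*(m + H(-4)) = 113*(-27 + 1) = 113*(-26) = -2938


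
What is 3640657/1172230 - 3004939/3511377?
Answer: 9261239610719/4116141460710 ≈ 2.2500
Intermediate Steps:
3640657/1172230 - 3004939/3511377 = 9261239610719/4116141460710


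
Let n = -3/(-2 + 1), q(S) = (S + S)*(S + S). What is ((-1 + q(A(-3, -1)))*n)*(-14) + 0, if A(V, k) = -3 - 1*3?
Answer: -6006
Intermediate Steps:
A(V, k) = -6 (A(V, k) = -3 - 3 = -6)
q(S) = 4*S² (q(S) = (2*S)*(2*S) = 4*S²)
n = 3 (n = -3/(-1) = -3*(-1) = 3)
((-1 + q(A(-3, -1)))*n)*(-14) + 0 = ((-1 + 4*(-6)²)*3)*(-14) + 0 = ((-1 + 4*36)*3)*(-14) + 0 = ((-1 + 144)*3)*(-14) + 0 = (143*3)*(-14) + 0 = 429*(-14) + 0 = -6006 + 0 = -6006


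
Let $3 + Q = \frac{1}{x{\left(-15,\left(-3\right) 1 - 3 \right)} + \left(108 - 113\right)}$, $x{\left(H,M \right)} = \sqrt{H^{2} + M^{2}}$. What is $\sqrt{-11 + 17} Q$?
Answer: $- \frac{703 \sqrt{6}}{236} + \frac{3 \sqrt{174}}{236} \approx -7.1289$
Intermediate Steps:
$Q = -3 + \frac{1}{-5 + 3 \sqrt{29}}$ ($Q = -3 + \frac{1}{\sqrt{\left(-15\right)^{2} + \left(\left(-3\right) 1 - 3\right)^{2}} + \left(108 - 113\right)} = -3 + \frac{1}{\sqrt{225 + \left(-3 - 3\right)^{2}} + \left(108 - 113\right)} = -3 + \frac{1}{\sqrt{225 + \left(-6\right)^{2}} - 5} = -3 + \frac{1}{\sqrt{225 + 36} - 5} = -3 + \frac{1}{\sqrt{261} - 5} = -3 + \frac{1}{3 \sqrt{29} - 5} = -3 + \frac{1}{-5 + 3 \sqrt{29}} \approx -2.9104$)
$\sqrt{-11 + 17} Q = \sqrt{-11 + 17} \left(- \frac{703}{236} + \frac{3 \sqrt{29}}{236}\right) = \sqrt{6} \left(- \frac{703}{236} + \frac{3 \sqrt{29}}{236}\right)$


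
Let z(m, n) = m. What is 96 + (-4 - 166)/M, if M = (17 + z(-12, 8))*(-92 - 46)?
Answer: 6641/69 ≈ 96.246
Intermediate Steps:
M = -690 (M = (17 - 12)*(-92 - 46) = 5*(-138) = -690)
96 + (-4 - 166)/M = 96 + (-4 - 166)/(-690) = 96 - 170*(-1/690) = 96 + 17/69 = 6641/69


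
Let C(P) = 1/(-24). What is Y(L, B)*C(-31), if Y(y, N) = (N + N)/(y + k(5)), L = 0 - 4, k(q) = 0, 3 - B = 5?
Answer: -1/24 ≈ -0.041667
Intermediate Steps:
C(P) = -1/24
B = -2 (B = 3 - 1*5 = 3 - 5 = -2)
L = -4
Y(y, N) = 2*N/y (Y(y, N) = (N + N)/(y + 0) = (2*N)/y = 2*N/y)
Y(L, B)*C(-31) = (2*(-2)/(-4))*(-1/24) = (2*(-2)*(-1/4))*(-1/24) = 1*(-1/24) = -1/24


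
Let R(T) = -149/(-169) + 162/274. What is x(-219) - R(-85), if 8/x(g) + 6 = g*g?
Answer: -1635176186/1110302115 ≈ -1.4727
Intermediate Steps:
R(T) = 34102/23153 (R(T) = -149*(-1/169) + 162*(1/274) = 149/169 + 81/137 = 34102/23153)
x(g) = 8/(-6 + g**2) (x(g) = 8/(-6 + g*g) = 8/(-6 + g**2))
x(-219) - R(-85) = 8/(-6 + (-219)**2) - 1*34102/23153 = 8/(-6 + 47961) - 34102/23153 = 8/47955 - 34102/23153 = -1635176186/1110302115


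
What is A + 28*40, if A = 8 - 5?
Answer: 1123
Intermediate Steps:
A = 3
A + 28*40 = 3 + 28*40 = 3 + 1120 = 1123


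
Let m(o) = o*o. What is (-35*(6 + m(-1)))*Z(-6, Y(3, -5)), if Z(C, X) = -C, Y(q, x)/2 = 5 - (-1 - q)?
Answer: -1470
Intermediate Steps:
Y(q, x) = 12 + 2*q (Y(q, x) = 2*(5 - (-1 - q)) = 2*(5 + (1 + q)) = 2*(6 + q) = 12 + 2*q)
m(o) = o**2
(-35*(6 + m(-1)))*Z(-6, Y(3, -5)) = (-35*(6 + (-1)**2))*(-1*(-6)) = -35*(6 + 1)*6 = -35*7*6 = -245*6 = -1470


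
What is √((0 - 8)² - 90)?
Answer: I*√26 ≈ 5.099*I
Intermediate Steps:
√((0 - 8)² - 90) = √((-8)² - 90) = √(64 - 90) = √(-26) = I*√26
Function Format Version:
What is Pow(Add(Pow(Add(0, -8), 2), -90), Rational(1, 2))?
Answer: Mul(I, Pow(26, Rational(1, 2))) ≈ Mul(5.0990, I)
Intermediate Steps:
Pow(Add(Pow(Add(0, -8), 2), -90), Rational(1, 2)) = Pow(Add(Pow(-8, 2), -90), Rational(1, 2)) = Pow(Add(64, -90), Rational(1, 2)) = Pow(-26, Rational(1, 2)) = Mul(I, Pow(26, Rational(1, 2)))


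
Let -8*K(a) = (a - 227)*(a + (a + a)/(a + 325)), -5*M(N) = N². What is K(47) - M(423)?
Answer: 22846371/620 ≈ 36849.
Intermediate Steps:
M(N) = -N²/5
K(a) = -(-227 + a)*(a + 2*a/(325 + a))/8 (K(a) = -(a - 227)*(a + (a + a)/(a + 325))/8 = -(-227 + a)*(a + (2*a)/(325 + a))/8 = -(-227 + a)*(a + 2*a/(325 + a))/8)
K(47) - M(423) = (⅛)*47*(74229 - 1*47² - 100*47)/(325 + 47) - (-1)*423²/5 = (⅛)*47*(74229 - 1*2209 - 4700)/372 - (-1)*178929/5 = (⅛)*47*(1/372)*(74229 - 2209 - 4700) - 1*(-178929/5) = (⅛)*47*(1/372)*67320 + 178929/5 = 131835/124 + 178929/5 = 22846371/620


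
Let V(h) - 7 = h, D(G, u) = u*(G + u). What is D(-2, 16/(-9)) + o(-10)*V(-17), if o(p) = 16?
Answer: -12416/81 ≈ -153.28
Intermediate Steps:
V(h) = 7 + h
D(-2, 16/(-9)) + o(-10)*V(-17) = (16/(-9))*(-2 + 16/(-9)) + 16*(7 - 17) = (16*(-⅑))*(-2 + 16*(-⅑)) + 16*(-10) = -16*(-2 - 16/9)/9 - 160 = -16/9*(-34/9) - 160 = 544/81 - 160 = -12416/81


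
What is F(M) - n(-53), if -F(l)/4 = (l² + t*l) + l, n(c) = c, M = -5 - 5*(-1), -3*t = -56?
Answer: 53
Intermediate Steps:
t = 56/3 (t = -⅓*(-56) = 56/3 ≈ 18.667)
M = 0 (M = -5 + 5 = 0)
F(l) = -4*l² - 236*l/3 (F(l) = -4*((l² + 56*l/3) + l) = -4*(l² + 59*l/3) = -4*l² - 236*l/3)
F(M) - n(-53) = -4/3*0*(59 + 3*0) - 1*(-53) = -4/3*0*(59 + 0) + 53 = -4/3*0*59 + 53 = 0 + 53 = 53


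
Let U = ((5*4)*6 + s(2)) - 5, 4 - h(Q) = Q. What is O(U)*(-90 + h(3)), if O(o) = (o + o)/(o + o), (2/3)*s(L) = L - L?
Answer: -89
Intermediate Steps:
h(Q) = 4 - Q
s(L) = 0 (s(L) = 3*(L - L)/2 = (3/2)*0 = 0)
U = 115 (U = ((5*4)*6 + 0) - 5 = (20*6 + 0) - 5 = (120 + 0) - 5 = 120 - 5 = 115)
O(o) = 1 (O(o) = (2*o)/((2*o)) = (2*o)*(1/(2*o)) = 1)
O(U)*(-90 + h(3)) = 1*(-90 + (4 - 1*3)) = 1*(-90 + (4 - 3)) = 1*(-90 + 1) = 1*(-89) = -89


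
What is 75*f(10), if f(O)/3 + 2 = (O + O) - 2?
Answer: 3600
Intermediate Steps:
f(O) = -12 + 6*O (f(O) = -6 + 3*((O + O) - 2) = -6 + 3*(2*O - 2) = -6 + 3*(-2 + 2*O) = -6 + (-6 + 6*O) = -12 + 6*O)
75*f(10) = 75*(-12 + 6*10) = 75*(-12 + 60) = 75*48 = 3600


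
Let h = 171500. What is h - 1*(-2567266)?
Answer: 2738766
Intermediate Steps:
h - 1*(-2567266) = 171500 - 1*(-2567266) = 171500 + 2567266 = 2738766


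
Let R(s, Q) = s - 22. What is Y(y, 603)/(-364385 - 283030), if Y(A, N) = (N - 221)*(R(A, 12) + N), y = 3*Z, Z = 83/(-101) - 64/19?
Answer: -416691712/1242389385 ≈ -0.33540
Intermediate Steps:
Z = -8041/1919 (Z = 83*(-1/101) - 64*1/19 = -83/101 - 64/19 = -8041/1919 ≈ -4.1902)
R(s, Q) = -22 + s
y = -24123/1919 (y = 3*(-8041/1919) = -24123/1919 ≈ -12.571)
Y(A, N) = (-221 + N)*(-22 + A + N) (Y(A, N) = (N - 221)*((-22 + A) + N) = (-221 + N)*(-22 + A + N))
Y(y, 603)/(-364385 - 283030) = (4862 + 603² - 243*603 - 221*(-24123/1919) - 24123/1919*603)/(-364385 - 283030) = (4862 + 363609 - 146529 + 5331183/1919 - 14546169/1919)/(-647415) = (416691712/1919)*(-1/647415) = -416691712/1242389385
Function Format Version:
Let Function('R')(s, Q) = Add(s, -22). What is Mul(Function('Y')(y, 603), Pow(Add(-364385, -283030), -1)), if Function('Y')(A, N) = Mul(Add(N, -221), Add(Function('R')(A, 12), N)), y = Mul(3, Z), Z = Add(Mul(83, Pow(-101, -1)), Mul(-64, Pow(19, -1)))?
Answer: Rational(-416691712, 1242389385) ≈ -0.33540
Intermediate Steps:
Z = Rational(-8041, 1919) (Z = Add(Mul(83, Rational(-1, 101)), Mul(-64, Rational(1, 19))) = Add(Rational(-83, 101), Rational(-64, 19)) = Rational(-8041, 1919) ≈ -4.1902)
Function('R')(s, Q) = Add(-22, s)
y = Rational(-24123, 1919) (y = Mul(3, Rational(-8041, 1919)) = Rational(-24123, 1919) ≈ -12.571)
Function('Y')(A, N) = Mul(Add(-221, N), Add(-22, A, N)) (Function('Y')(A, N) = Mul(Add(N, -221), Add(Add(-22, A), N)) = Mul(Add(-221, N), Add(-22, A, N)))
Mul(Function('Y')(y, 603), Pow(Add(-364385, -283030), -1)) = Mul(Add(4862, Pow(603, 2), Mul(-243, 603), Mul(-221, Rational(-24123, 1919)), Mul(Rational(-24123, 1919), 603)), Pow(Add(-364385, -283030), -1)) = Mul(Add(4862, 363609, -146529, Rational(5331183, 1919), Rational(-14546169, 1919)), Pow(-647415, -1)) = Mul(Rational(416691712, 1919), Rational(-1, 647415)) = Rational(-416691712, 1242389385)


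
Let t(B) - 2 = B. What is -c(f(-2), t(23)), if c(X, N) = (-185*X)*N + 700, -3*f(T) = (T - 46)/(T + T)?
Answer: -19200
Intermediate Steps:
f(T) = -(-46 + T)/(6*T) (f(T) = -(T - 46)/(3*(T + T)) = -(-46 + T)/(3*(2*T)) = -(-46 + T)*1/(2*T)/3 = -(-46 + T)/(6*T))
t(B) = 2 + B
c(X, N) = 700 - 185*N*X (c(X, N) = -185*N*X + 700 = 700 - 185*N*X)
-c(f(-2), t(23)) = -(700 - 185*(2 + 23)*(⅙)*(46 - 1*(-2))/(-2)) = -(700 - 185*25*(⅙)*(-½)*(46 + 2)) = -(700 - 185*25*(⅙)*(-½)*48) = -(700 - 185*25*(-4)) = -(700 + 18500) = -1*19200 = -19200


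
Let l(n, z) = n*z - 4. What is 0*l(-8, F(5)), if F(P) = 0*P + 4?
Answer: 0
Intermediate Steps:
F(P) = 4 (F(P) = 0 + 4 = 4)
l(n, z) = -4 + n*z
0*l(-8, F(5)) = 0*(-4 - 8*4) = 0*(-4 - 32) = 0*(-36) = 0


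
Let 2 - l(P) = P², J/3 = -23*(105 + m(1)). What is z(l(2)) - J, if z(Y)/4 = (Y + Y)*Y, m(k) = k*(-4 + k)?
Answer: 7070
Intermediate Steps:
J = -7038 (J = 3*(-23*(105 + 1*(-4 + 1))) = 3*(-23*(105 + 1*(-3))) = 3*(-23*(105 - 3)) = 3*(-23*102) = 3*(-2346) = -7038)
l(P) = 2 - P²
z(Y) = 8*Y² (z(Y) = 4*((Y + Y)*Y) = 4*((2*Y)*Y) = 4*(2*Y²) = 8*Y²)
z(l(2)) - J = 8*(2 - 1*2²)² - 1*(-7038) = 8*(2 - 1*4)² + 7038 = 8*(2 - 4)² + 7038 = 8*(-2)² + 7038 = 8*4 + 7038 = 32 + 7038 = 7070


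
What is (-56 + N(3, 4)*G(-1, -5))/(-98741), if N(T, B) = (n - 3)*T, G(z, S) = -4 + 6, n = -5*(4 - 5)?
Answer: 44/98741 ≈ 0.00044561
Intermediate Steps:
n = 5 (n = -5*(-1) = 5)
G(z, S) = 2
N(T, B) = 2*T (N(T, B) = (5 - 3)*T = 2*T)
(-56 + N(3, 4)*G(-1, -5))/(-98741) = (-56 + (2*3)*2)/(-98741) = (-56 + 6*2)*(-1/98741) = (-56 + 12)*(-1/98741) = -44*(-1/98741) = 44/98741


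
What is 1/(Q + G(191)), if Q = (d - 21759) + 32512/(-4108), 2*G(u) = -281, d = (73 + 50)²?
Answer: -2054/13922863 ≈ -0.00014753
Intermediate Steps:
d = 15129 (d = 123² = 15129)
G(u) = -281/2 (G(u) = (½)*(-281) = -281/2)
Q = -6817138/1027 (Q = (15129 - 21759) + 32512/(-4108) = -6630 + 32512*(-1/4108) = -6630 - 8128/1027 = -6817138/1027 ≈ -6637.9)
1/(Q + G(191)) = 1/(-6817138/1027 - 281/2) = 1/(-13922863/2054) = -2054/13922863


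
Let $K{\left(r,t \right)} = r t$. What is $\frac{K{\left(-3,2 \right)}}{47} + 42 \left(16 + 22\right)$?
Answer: $\frac{75006}{47} \approx 1595.9$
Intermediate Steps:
$\frac{K{\left(-3,2 \right)}}{47} + 42 \left(16 + 22\right) = \frac{\left(-3\right) 2}{47} + 42 \left(16 + 22\right) = \left(-6\right) \frac{1}{47} + 42 \cdot 38 = - \frac{6}{47} + 1596 = \frac{75006}{47}$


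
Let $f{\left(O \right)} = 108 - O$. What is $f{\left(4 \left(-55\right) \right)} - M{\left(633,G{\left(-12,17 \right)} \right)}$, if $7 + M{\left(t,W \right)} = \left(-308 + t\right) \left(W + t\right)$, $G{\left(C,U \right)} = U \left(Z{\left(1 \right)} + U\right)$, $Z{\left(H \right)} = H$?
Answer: $-304840$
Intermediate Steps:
$G{\left(C,U \right)} = U \left(1 + U\right)$
$M{\left(t,W \right)} = -7 + \left(-308 + t\right) \left(W + t\right)$
$f{\left(4 \left(-55\right) \right)} - M{\left(633,G{\left(-12,17 \right)} \right)} = \left(108 - 4 \left(-55\right)\right) - \left(-7 + 633^{2} - 308 \cdot 17 \left(1 + 17\right) - 194964 + 17 \left(1 + 17\right) 633\right) = \left(108 - -220\right) - \left(-7 + 400689 - 308 \cdot 17 \cdot 18 - 194964 + 17 \cdot 18 \cdot 633\right) = \left(108 + 220\right) - \left(-7 + 400689 - 94248 - 194964 + 306 \cdot 633\right) = 328 - \left(-7 + 400689 - 94248 - 194964 + 193698\right) = 328 - 305168 = -304840$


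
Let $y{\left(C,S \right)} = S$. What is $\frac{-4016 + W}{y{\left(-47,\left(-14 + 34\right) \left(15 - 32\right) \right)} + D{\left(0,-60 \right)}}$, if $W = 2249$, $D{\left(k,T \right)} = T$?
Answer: $\frac{1767}{400} \approx 4.4175$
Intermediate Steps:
$\frac{-4016 + W}{y{\left(-47,\left(-14 + 34\right) \left(15 - 32\right) \right)} + D{\left(0,-60 \right)}} = \frac{-4016 + 2249}{\left(-14 + 34\right) \left(15 - 32\right) - 60} = - \frac{1767}{20 \left(-17\right) - 60} = - \frac{1767}{-340 - 60} = - \frac{1767}{-400} = \left(-1767\right) \left(- \frac{1}{400}\right) = \frac{1767}{400}$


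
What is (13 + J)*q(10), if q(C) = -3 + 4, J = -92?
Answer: -79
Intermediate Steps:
q(C) = 1
(13 + J)*q(10) = (13 - 92)*1 = -79*1 = -79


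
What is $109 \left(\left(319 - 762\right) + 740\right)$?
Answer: $32373$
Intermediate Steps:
$109 \left(\left(319 - 762\right) + 740\right) = 109 \left(-443 + 740\right) = 109 \cdot 297 = 32373$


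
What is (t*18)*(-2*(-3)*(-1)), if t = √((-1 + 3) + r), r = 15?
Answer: -108*√17 ≈ -445.30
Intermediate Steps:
t = √17 (t = √((-1 + 3) + 15) = √(2 + 15) = √17 ≈ 4.1231)
(t*18)*(-2*(-3)*(-1)) = (√17*18)*(-2*(-3)*(-1)) = (18*√17)*(6*(-1)) = (18*√17)*(-6) = -108*√17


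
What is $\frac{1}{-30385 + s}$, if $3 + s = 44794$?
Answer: $\frac{1}{14406} \approx 6.9416 \cdot 10^{-5}$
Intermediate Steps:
$s = 44791$ ($s = -3 + 44794 = 44791$)
$\frac{1}{-30385 + s} = \frac{1}{-30385 + 44791} = \frac{1}{14406}$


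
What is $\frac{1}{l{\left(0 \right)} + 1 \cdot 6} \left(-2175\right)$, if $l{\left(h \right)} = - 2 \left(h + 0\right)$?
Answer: $- \frac{725}{2} \approx -362.5$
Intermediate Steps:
$l{\left(h \right)} = - 2 h$
$\frac{1}{l{\left(0 \right)} + 1 \cdot 6} \left(-2175\right) = \frac{1}{\left(-2\right) 0 + 1 \cdot 6} \left(-2175\right) = \frac{1}{0 + 6} \left(-2175\right) = \frac{1}{6} \left(-2175\right) = - \frac{725}{2}$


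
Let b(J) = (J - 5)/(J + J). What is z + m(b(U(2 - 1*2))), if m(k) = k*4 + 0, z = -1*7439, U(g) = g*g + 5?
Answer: -7439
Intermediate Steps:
U(g) = 5 + g**2 (U(g) = g**2 + 5 = 5 + g**2)
b(J) = (-5 + J)/(2*J) (b(J) = (-5 + J)/((2*J)) = (-5 + J)*(1/(2*J)) = (-5 + J)/(2*J))
z = -7439
m(k) = 4*k (m(k) = 4*k + 0 = 4*k)
z + m(b(U(2 - 1*2))) = -7439 + 4*((-5 + (5 + (2 - 1*2)**2))/(2*(5 + (2 - 1*2)**2))) = -7439 + 4*((-5 + (5 + (2 - 2)**2))/(2*(5 + (2 - 2)**2))) = -7439 + 4*((-5 + (5 + 0**2))/(2*(5 + 0**2))) = -7439 + 4*((-5 + (5 + 0))/(2*(5 + 0))) = -7439 + 4*((1/2)*(-5 + 5)/5) = -7439 + 4*((1/2)*(1/5)*0) = -7439 + 4*0 = -7439 + 0 = -7439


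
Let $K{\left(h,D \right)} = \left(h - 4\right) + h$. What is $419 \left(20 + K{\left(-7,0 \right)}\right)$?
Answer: $838$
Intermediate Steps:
$K{\left(h,D \right)} = -4 + 2 h$ ($K{\left(h,D \right)} = \left(-4 + h\right) + h = -4 + 2 h$)
$419 \left(20 + K{\left(-7,0 \right)}\right) = 419 \left(20 + \left(-4 + 2 \left(-7\right)\right)\right) = 419 \left(20 - 18\right) = 419 \cdot 2 = 838$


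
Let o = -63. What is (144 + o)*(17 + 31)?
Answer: 3888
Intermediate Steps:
(144 + o)*(17 + 31) = (144 - 63)*(17 + 31) = 81*48 = 3888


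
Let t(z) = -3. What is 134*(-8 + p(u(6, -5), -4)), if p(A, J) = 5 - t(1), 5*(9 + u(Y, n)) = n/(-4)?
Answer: 0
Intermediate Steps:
u(Y, n) = -9 - n/20 (u(Y, n) = -9 + (n/(-4))/5 = -9 + (n*(-¼))/5 = -9 + (-n/4)/5 = -9 - n/20)
p(A, J) = 8 (p(A, J) = 5 - 1*(-3) = 5 + 3 = 8)
134*(-8 + p(u(6, -5), -4)) = 134*(-8 + 8) = 134*0 = 0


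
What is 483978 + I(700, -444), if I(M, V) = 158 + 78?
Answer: 484214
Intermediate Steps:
I(M, V) = 236
483978 + I(700, -444) = 483978 + 236 = 484214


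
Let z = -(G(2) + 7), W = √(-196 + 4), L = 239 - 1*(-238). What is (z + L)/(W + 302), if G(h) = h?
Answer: 35334/22849 - 936*I*√3/22849 ≈ 1.5464 - 0.070953*I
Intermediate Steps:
L = 477 (L = 239 + 238 = 477)
W = 8*I*√3 (W = √(-192) = 8*I*√3 ≈ 13.856*I)
z = -9 (z = -(2 + 7) = -1*9 = -9)
(z + L)/(W + 302) = (-9 + 477)/(8*I*√3 + 302) = 468/(302 + 8*I*√3)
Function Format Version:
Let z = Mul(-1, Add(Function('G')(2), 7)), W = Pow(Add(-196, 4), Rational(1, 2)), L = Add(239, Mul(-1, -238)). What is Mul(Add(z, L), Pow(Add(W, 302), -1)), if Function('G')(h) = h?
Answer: Add(Rational(35334, 22849), Mul(Rational(-936, 22849), I, Pow(3, Rational(1, 2)))) ≈ Add(1.5464, Mul(-0.070953, I))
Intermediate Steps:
L = 477 (L = Add(239, 238) = 477)
W = Mul(8, I, Pow(3, Rational(1, 2))) (W = Pow(-192, Rational(1, 2)) = Mul(8, I, Pow(3, Rational(1, 2))) ≈ Mul(13.856, I))
z = -9 (z = Mul(-1, Add(2, 7)) = Mul(-1, 9) = -9)
Mul(Add(z, L), Pow(Add(W, 302), -1)) = Mul(Add(-9, 477), Pow(Add(Mul(8, I, Pow(3, Rational(1, 2))), 302), -1)) = Mul(468, Pow(Add(302, Mul(8, I, Pow(3, Rational(1, 2)))), -1))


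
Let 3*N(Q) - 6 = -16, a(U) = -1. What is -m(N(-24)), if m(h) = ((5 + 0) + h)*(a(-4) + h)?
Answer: 65/9 ≈ 7.2222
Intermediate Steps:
N(Q) = -10/3 (N(Q) = 2 + (⅓)*(-16) = 2 - 16/3 = -10/3)
m(h) = (-1 + h)*(5 + h) (m(h) = ((5 + 0) + h)*(-1 + h) = (5 + h)*(-1 + h) = (-1 + h)*(5 + h))
-m(N(-24)) = -(-5 + (-10/3)² + 4*(-10/3)) = -(-5 + 100/9 - 40/3) = -1*(-65/9) = 65/9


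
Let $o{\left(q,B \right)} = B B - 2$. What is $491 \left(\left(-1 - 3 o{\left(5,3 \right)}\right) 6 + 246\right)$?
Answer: $55974$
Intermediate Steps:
$o{\left(q,B \right)} = -2 + B^{2}$ ($o{\left(q,B \right)} = B^{2} - 2 = -2 + B^{2}$)
$491 \left(\left(-1 - 3 o{\left(5,3 \right)}\right) 6 + 246\right) = 491 \left(\left(-1 - 3 \left(-2 + 3^{2}\right)\right) 6 + 246\right) = 491 \left(\left(-1 - 3 \left(-2 + 9\right)\right) 6 + 246\right) = 491 \left(\left(-1 - 21\right) 6 + 246\right) = 491 \left(\left(-22\right) 6 + 246\right) = 491 \left(-132 + 246\right) = 491 \cdot 114 = 55974$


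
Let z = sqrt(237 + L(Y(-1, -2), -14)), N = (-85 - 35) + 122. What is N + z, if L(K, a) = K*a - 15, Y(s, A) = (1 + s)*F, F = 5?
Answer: 2 + sqrt(222) ≈ 16.900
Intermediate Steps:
N = 2 (N = -120 + 122 = 2)
Y(s, A) = 5 + 5*s (Y(s, A) = (1 + s)*5 = 5 + 5*s)
L(K, a) = -15 + K*a
z = sqrt(222) (z = sqrt(237 + (-15 + (5 + 5*(-1))*(-14))) = sqrt(237 + (-15 + (5 - 5)*(-14))) = sqrt(237 + (-15 + 0*(-14))) = sqrt(237 + (-15 + 0)) = sqrt(237 - 15) = sqrt(222) ≈ 14.900)
N + z = 2 + sqrt(222)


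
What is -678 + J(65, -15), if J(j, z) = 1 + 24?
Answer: -653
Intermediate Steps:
J(j, z) = 25
-678 + J(65, -15) = -678 + 25 = -653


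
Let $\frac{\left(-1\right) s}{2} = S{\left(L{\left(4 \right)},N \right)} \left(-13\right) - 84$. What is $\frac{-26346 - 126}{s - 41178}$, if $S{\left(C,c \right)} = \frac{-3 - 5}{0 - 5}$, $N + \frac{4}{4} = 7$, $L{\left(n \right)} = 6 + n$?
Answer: $\frac{66180}{102421} \approx 0.64616$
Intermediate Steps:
$N = 6$ ($N = -1 + 7 = 6$)
$S{\left(C,c \right)} = \frac{8}{5}$ ($S{\left(C,c \right)} = - \frac{8}{-5} = \left(-8\right) \left(- \frac{1}{5}\right) = \frac{8}{5}$)
$s = \frac{1048}{5}$ ($s = - 2 \left(\frac{8}{5} \left(-13\right) - 84\right) = - 2 \left(- \frac{104}{5} - 84\right) = \left(-2\right) \left(- \frac{524}{5}\right) = \frac{1048}{5} \approx 209.6$)
$\frac{-26346 - 126}{s - 41178} = \frac{-26346 - 126}{\frac{1048}{5} - 41178} = - \frac{26472}{- \frac{204842}{5}} = \left(-26472\right) \left(- \frac{5}{204842}\right) = \frac{66180}{102421}$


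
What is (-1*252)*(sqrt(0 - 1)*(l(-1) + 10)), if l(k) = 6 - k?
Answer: -4284*I ≈ -4284.0*I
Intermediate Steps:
(-1*252)*(sqrt(0 - 1)*(l(-1) + 10)) = (-1*252)*(sqrt(0 - 1)*((6 - 1*(-1)) + 10)) = -252*sqrt(-1)*((6 + 1) + 10) = -252*I*(7 + 10) = -252*I*17 = -4284*I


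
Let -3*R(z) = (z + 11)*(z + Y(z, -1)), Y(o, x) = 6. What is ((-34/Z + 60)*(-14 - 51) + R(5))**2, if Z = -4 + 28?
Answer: 2152867201/144 ≈ 1.4950e+7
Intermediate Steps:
Z = 24
R(z) = -(6 + z)*(11 + z)/3 (R(z) = -(z + 11)*(z + 6)/3 = -(11 + z)*(6 + z)/3 = -(6 + z)*(11 + z)/3)
((-34/Z + 60)*(-14 - 51) + R(5))**2 = ((-34/24 + 60)*(-14 - 51) + (-22 - 17/3*5 - 1/3*5**2))**2 = ((-34*1/24 + 60)*(-65) + (-22 - 85/3 - 1/3*25))**2 = ((-17/12 + 60)*(-65) + (-22 - 85/3 - 25/3))**2 = ((703/12)*(-65) - 176/3)**2 = (-45695/12 - 176/3)**2 = (-46399/12)**2 = 2152867201/144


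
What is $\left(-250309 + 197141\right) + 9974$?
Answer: $-43194$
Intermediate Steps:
$\left(-250309 + 197141\right) + 9974 = -53168 + 9974 = -43194$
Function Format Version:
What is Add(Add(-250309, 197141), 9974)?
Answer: -43194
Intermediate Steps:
Add(Add(-250309, 197141), 9974) = Add(-53168, 9974) = -43194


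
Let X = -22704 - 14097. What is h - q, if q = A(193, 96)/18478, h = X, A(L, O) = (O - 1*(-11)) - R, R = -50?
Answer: -680009035/18478 ≈ -36801.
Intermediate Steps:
A(L, O) = 61 + O (A(L, O) = (O - 1*(-11)) - 1*(-50) = (O + 11) + 50 = (11 + O) + 50 = 61 + O)
X = -36801
h = -36801
q = 157/18478 (q = (61 + 96)/18478 = 157*(1/18478) = 157/18478 ≈ 0.0084966)
h - q = -36801 - 1*157/18478 = -36801 - 157/18478 = -680009035/18478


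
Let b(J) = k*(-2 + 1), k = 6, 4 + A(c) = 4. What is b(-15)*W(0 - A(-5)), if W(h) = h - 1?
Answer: 6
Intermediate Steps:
A(c) = 0 (A(c) = -4 + 4 = 0)
W(h) = -1 + h
b(J) = -6 (b(J) = 6*(-2 + 1) = 6*(-1) = -6)
b(-15)*W(0 - A(-5)) = -6*(-1 + (0 - 1*0)) = -6*(-1 + (0 + 0)) = -6*(-1 + 0) = -6*(-1) = 6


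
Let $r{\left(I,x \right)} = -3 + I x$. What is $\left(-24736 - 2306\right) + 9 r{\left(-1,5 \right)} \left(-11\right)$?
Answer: $-26250$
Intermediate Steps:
$\left(-24736 - 2306\right) + 9 r{\left(-1,5 \right)} \left(-11\right) = \left(-24736 - 2306\right) + 9 \left(-3 - 5\right) \left(-11\right) = -27042 + 9 \left(-8\right) \left(-11\right) = -27042 - -792 = -27042 + 792 = -26250$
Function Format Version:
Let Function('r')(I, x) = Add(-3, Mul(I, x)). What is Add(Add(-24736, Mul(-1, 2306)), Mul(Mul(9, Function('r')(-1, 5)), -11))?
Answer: -26250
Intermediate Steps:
Add(Add(-24736, Mul(-1, 2306)), Mul(Mul(9, Function('r')(-1, 5)), -11)) = Add(Add(-24736, Mul(-1, 2306)), Mul(Mul(9, Add(-3, Mul(-1, 5))), -11)) = Add(Add(-24736, -2306), Mul(Mul(9, Add(-3, -5)), -11)) = Add(-27042, Mul(Mul(9, -8), -11)) = Add(-27042, Mul(-72, -11)) = Add(-27042, 792) = -26250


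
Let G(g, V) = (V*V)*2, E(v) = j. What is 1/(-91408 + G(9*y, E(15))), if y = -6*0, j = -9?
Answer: -1/91246 ≈ -1.0959e-5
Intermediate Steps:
y = 0
E(v) = -9
G(g, V) = 2*V² (G(g, V) = V²*2 = 2*V²)
1/(-91408 + G(9*y, E(15))) = 1/(-91408 + 2*(-9)²) = 1/(-91408 + 2*81) = 1/(-91408 + 162) = 1/(-91246) = -1/91246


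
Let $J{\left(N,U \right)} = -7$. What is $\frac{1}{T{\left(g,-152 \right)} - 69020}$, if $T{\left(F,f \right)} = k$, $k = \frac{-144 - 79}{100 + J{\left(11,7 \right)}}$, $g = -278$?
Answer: $- \frac{93}{6419083} \approx -1.4488 \cdot 10^{-5}$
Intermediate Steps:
$k = - \frac{223}{93}$ ($k = \frac{-144 - 79}{100 - 7} = - \frac{223}{93} \approx -2.3979$)
$T{\left(F,f \right)} = - \frac{223}{93}$
$\frac{1}{T{\left(g,-152 \right)} - 69020} = \frac{1}{- \frac{223}{93} - 69020} = \frac{1}{- \frac{6419083}{93}} = - \frac{93}{6419083}$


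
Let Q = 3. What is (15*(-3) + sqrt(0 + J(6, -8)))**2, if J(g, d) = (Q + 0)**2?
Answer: 1764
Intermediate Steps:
J(g, d) = 9 (J(g, d) = (3 + 0)**2 = 3**2 = 9)
(15*(-3) + sqrt(0 + J(6, -8)))**2 = (15*(-3) + sqrt(0 + 9))**2 = (-45 + sqrt(9))**2 = (-45 + 3)**2 = (-42)**2 = 1764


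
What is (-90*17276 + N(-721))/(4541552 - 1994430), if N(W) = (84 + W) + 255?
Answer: -777611/1273561 ≈ -0.61058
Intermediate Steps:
N(W) = 339 + W
(-90*17276 + N(-721))/(4541552 - 1994430) = (-90*17276 + (339 - 721))/(4541552 - 1994430) = (-1554840 - 382)/2547122 = -1555222*1/2547122 = -777611/1273561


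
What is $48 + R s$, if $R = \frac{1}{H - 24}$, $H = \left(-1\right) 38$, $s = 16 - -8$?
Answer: $\frac{1476}{31} \approx 47.613$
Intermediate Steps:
$s = 24$ ($s = 16 + 8 = 24$)
$H = -38$
$R = - \frac{1}{62}$ ($R = \frac{1}{-38 - 24} = \frac{1}{-62} = - \frac{1}{62} \approx -0.016129$)
$48 + R s = 48 - \frac{12}{31} = \frac{1476}{31}$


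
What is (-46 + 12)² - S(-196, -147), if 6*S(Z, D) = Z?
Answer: 3566/3 ≈ 1188.7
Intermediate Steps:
S(Z, D) = Z/6
(-46 + 12)² - S(-196, -147) = (-46 + 12)² - (-196)/6 = (-34)² - 1*(-98/3) = 1156 + 98/3 = 3566/3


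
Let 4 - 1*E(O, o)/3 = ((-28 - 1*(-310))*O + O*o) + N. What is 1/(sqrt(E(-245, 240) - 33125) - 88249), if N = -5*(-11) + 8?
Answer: -88249/7787535633 - 4*sqrt(21898)/7787535633 ≈ -1.1408e-5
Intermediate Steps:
N = 63 (N = 55 + 8 = 63)
E(O, o) = -177 - 846*O - 3*O*o (E(O, o) = 12 - 3*(((-28 - 1*(-310))*O + O*o) + 63) = 12 - 3*(((-28 + 310)*O + O*o) + 63) = 12 - 3*((282*O + O*o) + 63) = 12 - 3*(63 + 282*O + O*o) = 12 + (-189 - 846*O - 3*O*o) = -177 - 846*O - 3*O*o)
1/(sqrt(E(-245, 240) - 33125) - 88249) = 1/(sqrt((-177 - 846*(-245) - 3*(-245)*240) - 33125) - 88249) = 1/(sqrt((-177 + 207270 + 176400) - 33125) - 88249) = 1/(sqrt(383493 - 33125) - 88249) = 1/(sqrt(350368) - 88249) = 1/(4*sqrt(21898) - 88249) = 1/(-88249 + 4*sqrt(21898))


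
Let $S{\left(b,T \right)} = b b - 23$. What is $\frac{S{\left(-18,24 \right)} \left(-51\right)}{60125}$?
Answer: $- \frac{15351}{60125} \approx -0.25532$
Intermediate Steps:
$S{\left(b,T \right)} = -23 + b^{2}$ ($S{\left(b,T \right)} = b^{2} - 23 = -23 + b^{2}$)
$\frac{S{\left(-18,24 \right)} \left(-51\right)}{60125} = \frac{\left(-23 + \left(-18\right)^{2}\right) \left(-51\right)}{60125} = \left(-23 + 324\right) \left(-51\right) \frac{1}{60125} = 301 \left(-51\right) \frac{1}{60125} = \left(-15351\right) \frac{1}{60125} = - \frac{15351}{60125}$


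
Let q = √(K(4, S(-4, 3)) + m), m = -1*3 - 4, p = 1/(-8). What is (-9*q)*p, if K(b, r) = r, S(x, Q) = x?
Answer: 9*I*√11/8 ≈ 3.7312*I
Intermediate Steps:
p = -⅛ (p = 1*(-⅛) = -⅛ ≈ -0.12500)
m = -7 (m = -3 - 4 = -7)
q = I*√11 (q = √(-4 - 7) = √(-11) = I*√11 ≈ 3.3166*I)
(-9*q)*p = -9*I*√11*(-⅛) = 9*I*√11/8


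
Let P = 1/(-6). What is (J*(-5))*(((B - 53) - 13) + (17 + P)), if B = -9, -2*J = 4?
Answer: -1745/3 ≈ -581.67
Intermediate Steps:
J = -2 (J = -½*4 = -2)
P = -⅙ ≈ -0.16667
(J*(-5))*(((B - 53) - 13) + (17 + P)) = (-2*(-5))*(((-9 - 53) - 13) + (17 - ⅙)) = 10*((-62 - 13) + 101/6) = 10*(-75 + 101/6) = 10*(-349/6) = -1745/3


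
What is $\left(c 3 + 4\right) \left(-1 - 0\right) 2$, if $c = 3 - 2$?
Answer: $-14$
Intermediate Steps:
$c = 1$ ($c = 3 - 2 = 1$)
$\left(c 3 + 4\right) \left(-1 - 0\right) 2 = \left(1 \cdot 3 + 4\right) \left(-1 - 0\right) 2 = \left(3 + 4\right) \left(-1 + 0\right) 2 = 7 \left(-1\right) 2 = \left(-7\right) 2 = -14$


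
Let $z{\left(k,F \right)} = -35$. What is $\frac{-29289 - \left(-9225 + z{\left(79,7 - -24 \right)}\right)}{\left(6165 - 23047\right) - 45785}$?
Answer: $\frac{20029}{62667} \approx 0.31961$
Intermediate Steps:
$\frac{-29289 - \left(-9225 + z{\left(79,7 - -24 \right)}\right)}{\left(6165 - 23047\right) - 45785} = \frac{-29289 + \left(9225 - -35\right)}{\left(6165 - 23047\right) - 45785} = \frac{-29289 + \left(9225 + 35\right)}{-16882 - 45785} = \frac{-29289 + 9260}{-62667} = \left(-20029\right) \left(- \frac{1}{62667}\right) = \frac{20029}{62667}$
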